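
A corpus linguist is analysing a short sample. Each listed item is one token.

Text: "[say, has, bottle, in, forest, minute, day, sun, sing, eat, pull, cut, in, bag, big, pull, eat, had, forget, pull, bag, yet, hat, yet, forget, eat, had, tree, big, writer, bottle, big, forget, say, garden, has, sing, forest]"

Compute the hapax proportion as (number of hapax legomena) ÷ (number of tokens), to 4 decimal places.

0.2105

Frequencies: eat:3, pull:3, big:3, forget:3, say:2, has:2, bottle:2, in:2, forest:2, sing:2, bag:2, had:2, yet:2, minute:1, day:1, sun:1, cut:1, hat:1, tree:1, writer:1, … (1 more, each freq 1)
Hapax count = 8; token count = 38.
Ratio = 8 / 38 = 0.2105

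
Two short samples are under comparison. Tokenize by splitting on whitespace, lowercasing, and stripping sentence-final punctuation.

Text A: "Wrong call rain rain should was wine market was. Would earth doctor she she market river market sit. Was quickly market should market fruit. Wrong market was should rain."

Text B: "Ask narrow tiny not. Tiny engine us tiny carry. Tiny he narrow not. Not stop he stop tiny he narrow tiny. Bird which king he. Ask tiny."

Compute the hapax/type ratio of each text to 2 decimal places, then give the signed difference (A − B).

0.10

A: hapax=9, V=15, ratio=0.60
B: hapax=6, V=12, ratio=0.50
Difference = 0.60 − 0.50 = 0.10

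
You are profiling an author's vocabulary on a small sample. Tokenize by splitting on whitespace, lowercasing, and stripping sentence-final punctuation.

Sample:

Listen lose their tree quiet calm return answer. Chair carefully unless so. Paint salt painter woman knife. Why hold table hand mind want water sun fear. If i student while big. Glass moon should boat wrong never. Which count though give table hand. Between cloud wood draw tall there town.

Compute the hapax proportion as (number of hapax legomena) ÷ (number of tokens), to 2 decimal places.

Frequencies: table:2, hand:2, listen:1, lose:1, their:1, tree:1, quiet:1, calm:1, return:1, answer:1, chair:1, carefully:1, unless:1, so:1, paint:1, salt:1, painter:1, woman:1, knife:1, why:1, … (28 more, each freq 1)
Hapax count = 46; token count = 50.
Ratio = 46 / 50 = 0.92

0.92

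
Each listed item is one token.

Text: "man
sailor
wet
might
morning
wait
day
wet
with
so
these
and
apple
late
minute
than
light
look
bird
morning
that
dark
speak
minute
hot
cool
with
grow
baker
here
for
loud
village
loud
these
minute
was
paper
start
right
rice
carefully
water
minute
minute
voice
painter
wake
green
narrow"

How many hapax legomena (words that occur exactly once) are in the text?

35

Frequencies: minute:5, wet:2, morning:2, with:2, these:2, loud:2, man:1, sailor:1, might:1, wait:1, day:1, so:1, and:1, apple:1, late:1, than:1, light:1, look:1, bird:1, that:1, … (21 more, each freq 1)
Hapax (freq=1): and, apple, baker, bird, carefully, cool, dark, day, for, green, grow, here, hot, late, light, look, man, might, narrow, painter, paper, rice, right, sailor, so, speak, start, than, that, village, voice, wait, wake, was, water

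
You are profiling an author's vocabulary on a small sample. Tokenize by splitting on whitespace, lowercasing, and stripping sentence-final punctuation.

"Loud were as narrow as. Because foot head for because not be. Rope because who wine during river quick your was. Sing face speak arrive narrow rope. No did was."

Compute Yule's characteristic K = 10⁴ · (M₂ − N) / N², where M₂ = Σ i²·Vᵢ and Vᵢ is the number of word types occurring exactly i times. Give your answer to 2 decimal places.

Frequencies: because:3, as:2, narrow:2, rope:2, was:2, loud:1, were:1, foot:1, head:1, for:1, not:1, be:1, who:1, wine:1, during:1, river:1, quick:1, your:1, sing:1, face:1, … (4 more, each freq 1)
N = 30. Frequency spectrum: V_1=19, V_2=4, V_3=1
M₂ = 1²·19 + 2²·4 + 3²·1 = 44
K = 10000 × (44 − 30) / 30² = 155.56

155.56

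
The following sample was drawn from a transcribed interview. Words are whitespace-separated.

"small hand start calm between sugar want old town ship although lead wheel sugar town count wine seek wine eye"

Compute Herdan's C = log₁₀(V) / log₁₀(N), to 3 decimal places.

N = 20, V = 17.
log₁₀(V) = 1.230449, log₁₀(N) = 1.301030
C = 1.230449 / 1.301030 = 0.946

0.946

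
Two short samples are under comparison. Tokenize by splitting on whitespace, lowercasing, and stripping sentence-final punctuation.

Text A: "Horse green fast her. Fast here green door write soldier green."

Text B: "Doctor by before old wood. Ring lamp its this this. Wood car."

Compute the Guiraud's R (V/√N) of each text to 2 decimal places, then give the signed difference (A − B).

A: V=8, N=11, R=2.41
B: V=10, N=12, R=2.89
Difference = 2.41 − 2.89 = -0.48

-0.48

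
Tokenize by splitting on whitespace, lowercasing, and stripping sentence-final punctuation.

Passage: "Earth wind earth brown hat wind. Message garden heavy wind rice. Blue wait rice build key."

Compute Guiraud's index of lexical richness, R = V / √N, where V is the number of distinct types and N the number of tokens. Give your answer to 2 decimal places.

N = 16, V = 12.
√N = 4.000000
R = 12 / 4.000000 = 3.00

3.00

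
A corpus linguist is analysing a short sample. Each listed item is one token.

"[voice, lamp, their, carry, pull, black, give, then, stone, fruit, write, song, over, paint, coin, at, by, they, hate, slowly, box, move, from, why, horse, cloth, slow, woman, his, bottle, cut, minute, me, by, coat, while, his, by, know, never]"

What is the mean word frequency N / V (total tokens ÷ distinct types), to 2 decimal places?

N = 40 tokens, V = 37 types.
Mean frequency = N / V = 40 / 37 = 1.08

1.08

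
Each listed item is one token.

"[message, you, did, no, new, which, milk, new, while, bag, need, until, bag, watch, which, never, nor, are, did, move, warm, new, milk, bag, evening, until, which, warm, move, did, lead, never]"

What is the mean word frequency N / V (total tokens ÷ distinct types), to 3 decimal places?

1.684

N = 32 tokens, V = 19 types.
Mean frequency = N / V = 32 / 19 = 1.684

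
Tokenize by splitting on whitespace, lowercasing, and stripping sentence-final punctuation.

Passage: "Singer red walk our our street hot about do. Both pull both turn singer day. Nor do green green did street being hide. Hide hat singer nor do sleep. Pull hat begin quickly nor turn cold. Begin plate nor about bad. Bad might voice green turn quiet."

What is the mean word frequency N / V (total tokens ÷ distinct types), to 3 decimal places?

N = 47 tokens, V = 27 types.
Mean frequency = N / V = 47 / 27 = 1.741

1.741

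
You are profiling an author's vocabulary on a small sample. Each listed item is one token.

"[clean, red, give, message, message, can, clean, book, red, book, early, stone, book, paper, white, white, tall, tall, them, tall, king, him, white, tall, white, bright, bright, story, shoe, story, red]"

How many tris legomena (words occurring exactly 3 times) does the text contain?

2

Frequencies: white:4, tall:4, red:3, book:3, clean:2, message:2, bright:2, story:2, give:1, can:1, early:1, stone:1, paper:1, them:1, king:1, him:1, shoe:1
Words with frequency 3: book, red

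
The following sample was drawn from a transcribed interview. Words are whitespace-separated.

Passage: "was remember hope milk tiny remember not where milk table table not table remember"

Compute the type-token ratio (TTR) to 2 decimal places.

0.57

N = 14 tokens, V = 8 types.
TTR = V / N = 8 / 14 = 0.57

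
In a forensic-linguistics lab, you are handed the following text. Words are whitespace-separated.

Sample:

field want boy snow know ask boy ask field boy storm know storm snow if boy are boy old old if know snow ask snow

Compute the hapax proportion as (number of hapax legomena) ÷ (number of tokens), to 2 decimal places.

0.08

Frequencies: boy:5, snow:4, know:3, ask:3, field:2, storm:2, if:2, old:2, want:1, are:1
Hapax count = 2; token count = 25.
Ratio = 2 / 25 = 0.08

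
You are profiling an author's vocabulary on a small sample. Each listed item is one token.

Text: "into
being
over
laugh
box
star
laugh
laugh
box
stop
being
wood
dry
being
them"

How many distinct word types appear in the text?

10

Distinct types: {being, box, dry, into, laugh, over, star, stop, them, wood}
V = 10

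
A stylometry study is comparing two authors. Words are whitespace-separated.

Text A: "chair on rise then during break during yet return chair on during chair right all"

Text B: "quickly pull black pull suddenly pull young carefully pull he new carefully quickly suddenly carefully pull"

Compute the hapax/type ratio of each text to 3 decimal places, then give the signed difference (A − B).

0.200

A: hapax=7, V=10, ratio=0.700
B: hapax=4, V=8, ratio=0.500
Difference = 0.700 − 0.500 = 0.200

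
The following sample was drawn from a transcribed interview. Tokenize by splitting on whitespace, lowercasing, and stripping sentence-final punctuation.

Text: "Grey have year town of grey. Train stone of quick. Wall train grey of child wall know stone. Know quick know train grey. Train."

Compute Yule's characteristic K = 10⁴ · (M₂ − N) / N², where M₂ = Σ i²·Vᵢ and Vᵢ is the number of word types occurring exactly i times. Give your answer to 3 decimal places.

729.167

Frequencies: grey:4, train:4, of:3, know:3, stone:2, quick:2, wall:2, have:1, year:1, town:1, child:1
N = 24. Frequency spectrum: V_1=4, V_2=3, V_3=2, V_4=2
M₂ = 1²·4 + 2²·3 + 3²·2 + 4²·2 = 66
K = 10000 × (66 − 24) / 24² = 729.167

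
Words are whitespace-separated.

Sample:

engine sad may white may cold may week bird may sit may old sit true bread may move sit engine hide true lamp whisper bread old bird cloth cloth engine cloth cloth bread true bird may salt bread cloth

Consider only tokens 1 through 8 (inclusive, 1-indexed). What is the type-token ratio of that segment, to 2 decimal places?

Segment tokens 1–8: engine, sad, may, white, may, cold, may, week
Segment N = 8, segment V = 6.
TTR = 6 / 8 = 0.75

0.75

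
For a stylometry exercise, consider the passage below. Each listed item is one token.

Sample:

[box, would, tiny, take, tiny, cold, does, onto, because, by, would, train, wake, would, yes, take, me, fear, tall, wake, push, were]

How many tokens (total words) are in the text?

Tokens: box, would, tiny, take, tiny, cold, does, onto, because, by, would, train, wake, would, yes, take, me, fear, tall, wake, push, were
N = 22

22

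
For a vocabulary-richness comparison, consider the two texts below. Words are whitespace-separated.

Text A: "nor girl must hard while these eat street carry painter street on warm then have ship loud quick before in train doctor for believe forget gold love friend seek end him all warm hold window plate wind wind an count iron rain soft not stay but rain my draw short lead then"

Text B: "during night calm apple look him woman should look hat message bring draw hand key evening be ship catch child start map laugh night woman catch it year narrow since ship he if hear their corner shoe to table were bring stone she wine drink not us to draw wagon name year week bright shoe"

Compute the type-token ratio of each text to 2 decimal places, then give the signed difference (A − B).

TTR(A) = 47/52 = 0.90
TTR(B) = 45/55 = 0.82
Difference = 0.90 − 0.82 = 0.08

0.08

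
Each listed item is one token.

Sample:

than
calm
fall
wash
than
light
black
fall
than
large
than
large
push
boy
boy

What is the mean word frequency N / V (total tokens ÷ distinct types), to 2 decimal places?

N = 15 tokens, V = 9 types.
Mean frequency = N / V = 15 / 9 = 1.67

1.67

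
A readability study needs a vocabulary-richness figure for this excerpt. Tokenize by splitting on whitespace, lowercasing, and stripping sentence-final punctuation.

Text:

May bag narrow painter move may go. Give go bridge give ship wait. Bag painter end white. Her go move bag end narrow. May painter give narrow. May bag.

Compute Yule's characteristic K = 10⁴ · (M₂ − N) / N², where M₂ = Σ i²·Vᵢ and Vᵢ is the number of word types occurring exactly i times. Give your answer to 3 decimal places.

Frequencies: may:4, bag:4, narrow:3, painter:3, go:3, give:3, move:2, end:2, bridge:1, ship:1, wait:1, white:1, her:1
N = 29. Frequency spectrum: V_1=5, V_2=2, V_3=4, V_4=2
M₂ = 1²·5 + 2²·2 + 3²·4 + 4²·2 = 81
K = 10000 × (81 − 29) / 29² = 618.312

618.312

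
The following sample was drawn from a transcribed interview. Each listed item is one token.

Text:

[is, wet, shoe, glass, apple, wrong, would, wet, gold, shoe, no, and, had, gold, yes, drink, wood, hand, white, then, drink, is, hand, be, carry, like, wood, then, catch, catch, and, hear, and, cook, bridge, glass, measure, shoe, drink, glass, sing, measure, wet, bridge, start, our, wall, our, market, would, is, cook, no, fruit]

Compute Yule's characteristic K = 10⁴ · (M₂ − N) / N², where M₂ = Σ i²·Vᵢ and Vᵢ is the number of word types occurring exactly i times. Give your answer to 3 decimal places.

198.903

Frequencies: is:3, wet:3, shoe:3, glass:3, and:3, drink:3, would:2, gold:2, no:2, wood:2, hand:2, then:2, catch:2, cook:2, bridge:2, measure:2, our:2, apple:1, wrong:1, had:1, … (11 more, each freq 1)
N = 54. Frequency spectrum: V_1=14, V_2=11, V_3=6
M₂ = 1²·14 + 2²·11 + 3²·6 = 112
K = 10000 × (112 − 54) / 54² = 198.903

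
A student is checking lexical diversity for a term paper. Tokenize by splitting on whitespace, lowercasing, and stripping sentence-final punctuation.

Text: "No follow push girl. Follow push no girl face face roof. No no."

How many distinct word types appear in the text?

Distinct types: {face, follow, girl, no, push, roof}
V = 6

6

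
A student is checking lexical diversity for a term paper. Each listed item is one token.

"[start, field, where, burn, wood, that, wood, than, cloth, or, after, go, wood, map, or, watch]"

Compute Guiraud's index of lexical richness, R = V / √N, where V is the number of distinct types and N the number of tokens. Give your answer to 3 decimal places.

3.250

N = 16, V = 13.
√N = 4.000000
R = 13 / 4.000000 = 3.250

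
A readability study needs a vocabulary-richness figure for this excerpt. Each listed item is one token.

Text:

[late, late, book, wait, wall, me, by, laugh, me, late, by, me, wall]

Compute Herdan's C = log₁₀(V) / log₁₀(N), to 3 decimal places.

0.759

N = 13, V = 7.
log₁₀(V) = 0.845098, log₁₀(N) = 1.113943
C = 0.845098 / 1.113943 = 0.759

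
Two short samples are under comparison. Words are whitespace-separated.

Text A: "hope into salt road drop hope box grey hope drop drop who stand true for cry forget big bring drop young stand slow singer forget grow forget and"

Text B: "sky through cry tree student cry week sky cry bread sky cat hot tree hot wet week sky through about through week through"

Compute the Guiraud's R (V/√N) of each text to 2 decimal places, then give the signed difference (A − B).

1.49

A: V=20, N=28, R=3.78
B: V=11, N=23, R=2.29
Difference = 3.78 − 2.29 = 1.49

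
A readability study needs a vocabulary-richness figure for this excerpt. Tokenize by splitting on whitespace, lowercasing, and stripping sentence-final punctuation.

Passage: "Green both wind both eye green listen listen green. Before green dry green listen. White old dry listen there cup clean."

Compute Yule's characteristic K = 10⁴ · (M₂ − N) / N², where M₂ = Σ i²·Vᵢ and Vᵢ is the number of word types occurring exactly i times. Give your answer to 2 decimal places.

816.33

Frequencies: green:5, listen:4, both:2, dry:2, wind:1, eye:1, before:1, white:1, old:1, there:1, cup:1, clean:1
N = 21. Frequency spectrum: V_1=8, V_2=2, V_4=1, V_5=1
M₂ = 1²·8 + 2²·2 + 4²·1 + 5²·1 = 57
K = 10000 × (57 − 21) / 21² = 816.33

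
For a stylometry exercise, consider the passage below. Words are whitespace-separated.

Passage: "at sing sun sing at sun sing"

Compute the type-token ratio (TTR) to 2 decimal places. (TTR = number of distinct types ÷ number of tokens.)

N = 7 tokens, V = 3 types.
TTR = V / N = 3 / 7 = 0.43

0.43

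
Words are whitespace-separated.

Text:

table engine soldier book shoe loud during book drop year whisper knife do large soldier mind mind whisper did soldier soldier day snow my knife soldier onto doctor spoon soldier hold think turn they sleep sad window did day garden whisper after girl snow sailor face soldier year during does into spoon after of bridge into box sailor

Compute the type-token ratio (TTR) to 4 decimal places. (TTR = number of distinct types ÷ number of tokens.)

N = 58 tokens, V = 38 types.
TTR = V / N = 38 / 58 = 0.6552

0.6552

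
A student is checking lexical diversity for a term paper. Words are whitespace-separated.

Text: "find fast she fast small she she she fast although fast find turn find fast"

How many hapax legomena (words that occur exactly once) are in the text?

3

Frequencies: fast:5, she:4, find:3, small:1, although:1, turn:1
Hapax (freq=1): although, small, turn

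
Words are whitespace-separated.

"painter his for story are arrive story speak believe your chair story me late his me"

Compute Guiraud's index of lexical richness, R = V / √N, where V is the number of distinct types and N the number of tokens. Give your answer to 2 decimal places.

N = 16, V = 12.
√N = 4.000000
R = 12 / 4.000000 = 3.00

3.00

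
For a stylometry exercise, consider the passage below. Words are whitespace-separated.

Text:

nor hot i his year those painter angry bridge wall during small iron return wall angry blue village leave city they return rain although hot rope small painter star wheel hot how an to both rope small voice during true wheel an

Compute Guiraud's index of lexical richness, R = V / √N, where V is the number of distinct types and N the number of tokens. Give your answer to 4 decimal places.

N = 42, V = 30.
√N = 6.480741
R = 30 / 6.480741 = 4.6291

4.6291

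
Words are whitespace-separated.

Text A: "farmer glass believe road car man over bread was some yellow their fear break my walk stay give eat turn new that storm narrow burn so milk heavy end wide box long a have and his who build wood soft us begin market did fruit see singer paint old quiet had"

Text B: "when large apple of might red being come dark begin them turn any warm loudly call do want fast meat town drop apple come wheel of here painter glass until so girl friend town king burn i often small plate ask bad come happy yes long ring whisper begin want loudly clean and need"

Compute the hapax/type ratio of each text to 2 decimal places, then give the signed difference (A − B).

A: hapax=51, V=51, ratio=1.00
B: hapax=39, V=46, ratio=0.85
Difference = 1.00 − 0.85 = 0.15

0.15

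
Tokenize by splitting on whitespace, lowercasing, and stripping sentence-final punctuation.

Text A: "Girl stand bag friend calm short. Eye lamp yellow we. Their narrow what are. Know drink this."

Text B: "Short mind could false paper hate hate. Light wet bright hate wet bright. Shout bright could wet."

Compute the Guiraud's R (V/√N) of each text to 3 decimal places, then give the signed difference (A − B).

A: V=17, N=17, R=4.123
B: V=10, N=17, R=2.425
Difference = 4.123 − 2.425 = 1.698

1.698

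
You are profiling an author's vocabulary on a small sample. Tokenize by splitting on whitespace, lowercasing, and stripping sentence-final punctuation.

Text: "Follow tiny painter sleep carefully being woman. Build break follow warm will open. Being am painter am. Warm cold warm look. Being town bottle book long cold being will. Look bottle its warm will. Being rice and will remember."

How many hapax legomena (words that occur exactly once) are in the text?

Frequencies: being:5, warm:4, will:4, follow:2, painter:2, am:2, cold:2, look:2, bottle:2, tiny:1, sleep:1, carefully:1, woman:1, build:1, break:1, open:1, town:1, book:1, long:1, its:1, … (3 more, each freq 1)
Hapax (freq=1): and, book, break, build, carefully, its, long, open, remember, rice, sleep, tiny, town, woman

14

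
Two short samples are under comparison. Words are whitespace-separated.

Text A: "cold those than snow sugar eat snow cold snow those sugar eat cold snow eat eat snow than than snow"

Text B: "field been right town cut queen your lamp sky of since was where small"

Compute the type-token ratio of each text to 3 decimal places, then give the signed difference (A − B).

TTR(A) = 6/20 = 0.300
TTR(B) = 14/14 = 1.000
Difference = 0.300 − 1.000 = -0.700

-0.700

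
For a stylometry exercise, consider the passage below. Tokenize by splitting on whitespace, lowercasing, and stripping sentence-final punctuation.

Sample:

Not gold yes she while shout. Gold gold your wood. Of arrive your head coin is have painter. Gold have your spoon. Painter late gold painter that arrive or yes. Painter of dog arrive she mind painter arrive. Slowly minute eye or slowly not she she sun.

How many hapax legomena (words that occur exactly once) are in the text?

14

Frequencies: gold:5, painter:5, she:4, arrive:4, your:3, not:2, yes:2, of:2, have:2, or:2, slowly:2, while:1, shout:1, wood:1, head:1, coin:1, is:1, spoon:1, late:1, that:1, … (5 more, each freq 1)
Hapax (freq=1): coin, dog, eye, head, is, late, mind, minute, shout, spoon, sun, that, while, wood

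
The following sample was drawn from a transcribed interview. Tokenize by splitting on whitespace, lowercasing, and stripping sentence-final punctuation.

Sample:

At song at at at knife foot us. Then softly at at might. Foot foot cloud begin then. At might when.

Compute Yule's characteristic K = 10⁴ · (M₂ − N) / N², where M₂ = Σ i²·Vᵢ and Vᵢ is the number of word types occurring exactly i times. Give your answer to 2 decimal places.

Frequencies: at:7, foot:3, then:2, might:2, song:1, knife:1, us:1, softly:1, cloud:1, begin:1, when:1
N = 21. Frequency spectrum: V_1=7, V_2=2, V_3=1, V_7=1
M₂ = 1²·7 + 2²·2 + 3²·1 + 7²·1 = 73
K = 10000 × (73 − 21) / 21² = 1179.14

1179.14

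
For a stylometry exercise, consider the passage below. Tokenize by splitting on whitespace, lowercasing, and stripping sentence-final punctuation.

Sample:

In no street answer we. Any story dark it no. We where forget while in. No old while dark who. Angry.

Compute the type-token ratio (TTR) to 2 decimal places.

0.71

N = 21 tokens, V = 15 types.
TTR = V / N = 15 / 21 = 0.71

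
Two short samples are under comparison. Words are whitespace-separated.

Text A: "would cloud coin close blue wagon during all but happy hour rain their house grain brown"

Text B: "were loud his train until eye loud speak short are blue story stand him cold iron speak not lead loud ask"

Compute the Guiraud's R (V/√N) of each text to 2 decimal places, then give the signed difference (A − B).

0.07

A: V=16, N=16, R=4.00
B: V=18, N=21, R=3.93
Difference = 4.00 − 3.93 = 0.07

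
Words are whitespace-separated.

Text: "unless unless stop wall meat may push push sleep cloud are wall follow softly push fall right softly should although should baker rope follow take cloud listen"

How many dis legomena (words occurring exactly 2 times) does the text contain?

6

Frequencies: push:3, unless:2, wall:2, cloud:2, follow:2, softly:2, should:2, stop:1, meat:1, may:1, sleep:1, are:1, fall:1, right:1, although:1, baker:1, rope:1, take:1, listen:1
Words with frequency 2: cloud, follow, should, softly, unless, wall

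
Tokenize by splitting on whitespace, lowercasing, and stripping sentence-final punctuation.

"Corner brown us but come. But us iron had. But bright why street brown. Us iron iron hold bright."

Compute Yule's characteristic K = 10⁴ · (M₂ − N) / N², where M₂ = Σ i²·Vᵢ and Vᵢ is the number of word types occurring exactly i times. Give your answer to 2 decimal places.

Frequencies: us:3, but:3, iron:3, brown:2, bright:2, corner:1, come:1, had:1, why:1, street:1, hold:1
N = 19. Frequency spectrum: V_1=6, V_2=2, V_3=3
M₂ = 1²·6 + 2²·2 + 3²·3 = 41
K = 10000 × (41 − 19) / 19² = 609.42

609.42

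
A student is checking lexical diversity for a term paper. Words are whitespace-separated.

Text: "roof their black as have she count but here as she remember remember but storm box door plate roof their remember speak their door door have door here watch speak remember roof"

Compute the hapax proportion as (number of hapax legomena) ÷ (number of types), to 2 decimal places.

Frequencies: remember:4, door:4, roof:3, their:3, as:2, have:2, she:2, but:2, here:2, speak:2, black:1, count:1, storm:1, box:1, plate:1, watch:1
Hapax count = 6; type count = 16.
Ratio = 6 / 16 = 0.38

0.38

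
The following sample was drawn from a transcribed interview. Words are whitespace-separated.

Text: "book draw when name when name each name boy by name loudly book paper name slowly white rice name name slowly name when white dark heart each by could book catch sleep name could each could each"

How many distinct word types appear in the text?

17

Distinct types: {book, boy, by, catch, could, dark, draw, each, heart, loudly, name, paper, rice, sleep, slowly, when, white}
V = 17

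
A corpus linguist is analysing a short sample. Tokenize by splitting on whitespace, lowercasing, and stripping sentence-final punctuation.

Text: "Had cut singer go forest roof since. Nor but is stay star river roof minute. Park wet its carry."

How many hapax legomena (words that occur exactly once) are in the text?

Frequencies: roof:2, had:1, cut:1, singer:1, go:1, forest:1, since:1, nor:1, but:1, is:1, stay:1, star:1, river:1, minute:1, park:1, wet:1, its:1, carry:1
Hapax (freq=1): but, carry, cut, forest, go, had, is, its, minute, nor, park, river, since, singer, star, stay, wet

17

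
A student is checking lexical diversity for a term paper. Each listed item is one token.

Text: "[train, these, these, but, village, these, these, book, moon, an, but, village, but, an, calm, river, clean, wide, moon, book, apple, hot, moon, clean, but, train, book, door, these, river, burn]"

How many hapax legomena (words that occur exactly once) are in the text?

Frequencies: these:5, but:4, book:3, moon:3, train:2, village:2, an:2, river:2, clean:2, calm:1, wide:1, apple:1, hot:1, door:1, burn:1
Hapax (freq=1): apple, burn, calm, door, hot, wide

6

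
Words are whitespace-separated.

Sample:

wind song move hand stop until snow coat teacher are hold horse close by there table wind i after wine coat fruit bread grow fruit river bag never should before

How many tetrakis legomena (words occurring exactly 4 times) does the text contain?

0

Frequencies: wind:2, coat:2, fruit:2, song:1, move:1, hand:1, stop:1, until:1, snow:1, teacher:1, are:1, hold:1, horse:1, close:1, by:1, there:1, table:1, i:1, after:1, wine:1, … (7 more, each freq 1)
Words with frequency 4: (none)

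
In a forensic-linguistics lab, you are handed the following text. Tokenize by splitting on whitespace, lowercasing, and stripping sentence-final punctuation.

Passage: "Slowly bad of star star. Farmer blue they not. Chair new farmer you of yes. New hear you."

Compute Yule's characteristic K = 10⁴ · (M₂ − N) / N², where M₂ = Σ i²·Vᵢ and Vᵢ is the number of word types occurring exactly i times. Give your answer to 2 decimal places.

308.64

Frequencies: of:2, star:2, farmer:2, new:2, you:2, slowly:1, bad:1, blue:1, they:1, not:1, chair:1, yes:1, hear:1
N = 18. Frequency spectrum: V_1=8, V_2=5
M₂ = 1²·8 + 2²·5 = 28
K = 10000 × (28 − 18) / 18² = 308.64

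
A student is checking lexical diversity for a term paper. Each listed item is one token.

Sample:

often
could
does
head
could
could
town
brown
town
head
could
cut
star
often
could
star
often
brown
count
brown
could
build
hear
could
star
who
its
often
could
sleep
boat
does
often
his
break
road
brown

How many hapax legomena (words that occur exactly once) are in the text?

Frequencies: could:8, often:5, brown:4, star:3, does:2, head:2, town:2, cut:1, count:1, build:1, hear:1, who:1, its:1, sleep:1, boat:1, his:1, break:1, road:1
Hapax (freq=1): boat, break, build, count, cut, hear, his, its, road, sleep, who

11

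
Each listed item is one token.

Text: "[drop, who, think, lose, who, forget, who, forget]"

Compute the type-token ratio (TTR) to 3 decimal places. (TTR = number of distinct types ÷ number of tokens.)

0.625

N = 8 tokens, V = 5 types.
TTR = V / N = 5 / 8 = 0.625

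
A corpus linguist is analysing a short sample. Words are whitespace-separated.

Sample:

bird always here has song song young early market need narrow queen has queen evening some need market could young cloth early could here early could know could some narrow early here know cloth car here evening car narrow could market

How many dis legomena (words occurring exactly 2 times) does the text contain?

10

Frequencies: could:5, here:4, early:4, market:3, narrow:3, has:2, song:2, young:2, need:2, queen:2, evening:2, some:2, cloth:2, know:2, car:2, bird:1, always:1
Words with frequency 2: car, cloth, evening, has, know, need, queen, some, song, young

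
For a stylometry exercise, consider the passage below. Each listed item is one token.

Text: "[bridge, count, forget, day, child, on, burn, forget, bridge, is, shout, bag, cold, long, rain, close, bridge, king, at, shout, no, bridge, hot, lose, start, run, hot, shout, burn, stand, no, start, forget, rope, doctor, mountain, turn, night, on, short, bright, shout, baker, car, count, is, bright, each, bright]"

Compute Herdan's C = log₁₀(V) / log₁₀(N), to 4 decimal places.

N = 49, V = 32.
log₁₀(V) = 1.505150, log₁₀(N) = 1.690196
C = 1.505150 / 1.690196 = 0.8905

0.8905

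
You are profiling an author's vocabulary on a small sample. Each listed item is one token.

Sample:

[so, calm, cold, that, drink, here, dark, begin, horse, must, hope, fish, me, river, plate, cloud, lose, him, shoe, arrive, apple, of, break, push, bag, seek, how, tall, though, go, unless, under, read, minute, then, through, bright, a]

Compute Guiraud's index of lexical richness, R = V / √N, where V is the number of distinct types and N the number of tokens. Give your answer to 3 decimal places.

N = 38, V = 38.
√N = 6.164414
R = 38 / 6.164414 = 6.164

6.164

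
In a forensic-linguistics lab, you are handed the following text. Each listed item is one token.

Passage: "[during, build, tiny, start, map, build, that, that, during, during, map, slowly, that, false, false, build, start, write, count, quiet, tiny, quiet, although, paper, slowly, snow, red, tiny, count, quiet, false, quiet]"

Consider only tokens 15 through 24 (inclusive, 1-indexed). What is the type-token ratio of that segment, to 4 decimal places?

Segment tokens 15–24: false, build, start, write, count, quiet, tiny, quiet, although, paper
Segment N = 10, segment V = 9.
TTR = 9 / 10 = 0.9000

0.9000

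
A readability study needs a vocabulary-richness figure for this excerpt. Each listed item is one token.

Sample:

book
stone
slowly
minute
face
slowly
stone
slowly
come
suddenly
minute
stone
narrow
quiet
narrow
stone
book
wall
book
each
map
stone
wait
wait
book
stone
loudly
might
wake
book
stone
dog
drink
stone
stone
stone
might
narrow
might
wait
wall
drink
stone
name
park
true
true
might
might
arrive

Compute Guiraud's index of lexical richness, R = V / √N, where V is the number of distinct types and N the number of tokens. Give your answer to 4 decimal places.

N = 50, V = 22.
√N = 7.071068
R = 22 / 7.071068 = 3.1113

3.1113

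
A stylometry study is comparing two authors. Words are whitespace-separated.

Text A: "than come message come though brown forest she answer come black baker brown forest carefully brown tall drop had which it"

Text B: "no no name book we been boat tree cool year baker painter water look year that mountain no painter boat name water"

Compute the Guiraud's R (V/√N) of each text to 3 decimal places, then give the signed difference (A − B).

0.293

A: V=16, N=21, R=3.491
B: V=15, N=22, R=3.198
Difference = 3.491 − 3.198 = 0.293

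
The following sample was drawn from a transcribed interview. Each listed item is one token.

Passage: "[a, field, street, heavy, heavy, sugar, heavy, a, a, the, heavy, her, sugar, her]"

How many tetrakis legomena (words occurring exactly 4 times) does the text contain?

1

Frequencies: heavy:4, a:3, sugar:2, her:2, field:1, street:1, the:1
Words with frequency 4: heavy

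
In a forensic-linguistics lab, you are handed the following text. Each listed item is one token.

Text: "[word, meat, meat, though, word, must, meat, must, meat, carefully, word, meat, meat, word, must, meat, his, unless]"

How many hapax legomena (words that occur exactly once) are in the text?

Frequencies: meat:7, word:4, must:3, though:1, carefully:1, his:1, unless:1
Hapax (freq=1): carefully, his, though, unless

4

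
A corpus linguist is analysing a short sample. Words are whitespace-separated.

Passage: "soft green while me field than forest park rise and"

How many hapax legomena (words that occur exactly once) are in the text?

Frequencies: soft:1, green:1, while:1, me:1, field:1, than:1, forest:1, park:1, rise:1, and:1
Hapax (freq=1): and, field, forest, green, me, park, rise, soft, than, while

10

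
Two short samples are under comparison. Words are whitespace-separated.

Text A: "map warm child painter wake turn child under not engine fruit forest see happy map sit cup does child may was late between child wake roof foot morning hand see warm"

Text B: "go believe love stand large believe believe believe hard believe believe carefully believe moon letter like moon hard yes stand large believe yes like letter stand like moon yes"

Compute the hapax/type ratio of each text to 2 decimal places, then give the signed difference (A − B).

0.52

A: hapax=19, V=24, ratio=0.79
B: hapax=3, V=11, ratio=0.27
Difference = 0.79 − 0.27 = 0.52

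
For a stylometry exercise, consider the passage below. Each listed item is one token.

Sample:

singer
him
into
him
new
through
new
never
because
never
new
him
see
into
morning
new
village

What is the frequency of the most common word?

Frequencies: new:4, him:3, into:2, never:2, singer:1, through:1, because:1, see:1, morning:1, village:1
Most common: 'new' with frequency 4.

4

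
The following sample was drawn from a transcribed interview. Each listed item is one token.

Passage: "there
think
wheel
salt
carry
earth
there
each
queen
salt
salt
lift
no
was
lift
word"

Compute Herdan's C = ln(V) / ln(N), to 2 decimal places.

0.90

N = 16, V = 12.
ln(V) = 2.484907, ln(N) = 2.772589
C = 2.484907 / 2.772589 = 0.90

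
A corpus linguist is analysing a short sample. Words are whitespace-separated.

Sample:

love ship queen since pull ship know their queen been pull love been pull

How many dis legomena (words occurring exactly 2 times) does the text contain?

4

Frequencies: pull:3, love:2, ship:2, queen:2, been:2, since:1, know:1, their:1
Words with frequency 2: been, love, queen, ship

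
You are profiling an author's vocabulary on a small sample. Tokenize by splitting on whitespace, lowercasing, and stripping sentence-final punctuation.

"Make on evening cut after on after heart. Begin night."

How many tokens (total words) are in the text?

10

Tokens: make, on, evening, cut, after, on, after, heart, begin, night
N = 10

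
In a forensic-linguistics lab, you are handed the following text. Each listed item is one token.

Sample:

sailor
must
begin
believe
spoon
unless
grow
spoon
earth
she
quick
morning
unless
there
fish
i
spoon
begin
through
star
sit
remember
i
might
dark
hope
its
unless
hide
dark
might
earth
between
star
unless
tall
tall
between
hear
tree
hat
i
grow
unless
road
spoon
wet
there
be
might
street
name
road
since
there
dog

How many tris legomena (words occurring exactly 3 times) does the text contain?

3

Frequencies: unless:5, spoon:4, there:3, i:3, might:3, begin:2, grow:2, earth:2, star:2, dark:2, between:2, tall:2, road:2, sailor:1, must:1, believe:1, she:1, quick:1, morning:1, fish:1, … (15 more, each freq 1)
Words with frequency 3: i, might, there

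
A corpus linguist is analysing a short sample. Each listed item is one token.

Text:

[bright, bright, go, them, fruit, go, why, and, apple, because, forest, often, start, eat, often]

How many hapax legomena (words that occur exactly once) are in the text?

Frequencies: bright:2, go:2, often:2, them:1, fruit:1, why:1, and:1, apple:1, because:1, forest:1, start:1, eat:1
Hapax (freq=1): and, apple, because, eat, forest, fruit, start, them, why

9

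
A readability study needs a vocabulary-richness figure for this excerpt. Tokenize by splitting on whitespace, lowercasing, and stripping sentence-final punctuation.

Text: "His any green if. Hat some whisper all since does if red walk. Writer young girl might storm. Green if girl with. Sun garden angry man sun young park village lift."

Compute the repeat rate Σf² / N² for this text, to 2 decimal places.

Frequencies: if:3, green:2, young:2, girl:2, sun:2, his:1, any:1, hat:1, some:1, whisper:1, all:1, since:1, does:1, red:1, walk:1, writer:1, might:1, storm:1, with:1, garden:1, … (5 more, each freq 1)
Σf² = 45; N² = 961
Repeat rate = 45 / 961 = 0.05

0.05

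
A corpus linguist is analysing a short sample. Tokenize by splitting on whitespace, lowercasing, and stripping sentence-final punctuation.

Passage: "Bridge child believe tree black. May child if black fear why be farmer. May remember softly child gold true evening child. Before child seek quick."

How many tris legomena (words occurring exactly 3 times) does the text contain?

0

Frequencies: child:5, black:2, may:2, bridge:1, believe:1, tree:1, if:1, fear:1, why:1, be:1, farmer:1, remember:1, softly:1, gold:1, true:1, evening:1, before:1, seek:1, quick:1
Words with frequency 3: (none)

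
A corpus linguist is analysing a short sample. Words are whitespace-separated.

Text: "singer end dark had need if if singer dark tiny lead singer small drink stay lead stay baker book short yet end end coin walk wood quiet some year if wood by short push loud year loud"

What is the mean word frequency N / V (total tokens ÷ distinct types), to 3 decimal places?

1.542

N = 37 tokens, V = 24 types.
Mean frequency = N / V = 37 / 24 = 1.542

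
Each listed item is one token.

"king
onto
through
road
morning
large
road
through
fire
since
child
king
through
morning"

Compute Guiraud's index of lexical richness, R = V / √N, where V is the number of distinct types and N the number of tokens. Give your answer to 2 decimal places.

N = 14, V = 9.
√N = 3.741657
R = 9 / 3.741657 = 2.41

2.41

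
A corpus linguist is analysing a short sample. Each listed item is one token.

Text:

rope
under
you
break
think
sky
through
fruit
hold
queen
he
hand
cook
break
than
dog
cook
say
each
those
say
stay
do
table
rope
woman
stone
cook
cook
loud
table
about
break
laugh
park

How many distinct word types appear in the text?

27

Distinct types: {about, break, cook, do, dog, each, fruit, hand, he, hold, laugh, loud, park, queen, rope, say, sky, stay, stone, table, than, think, those, through, under, woman, you}
V = 27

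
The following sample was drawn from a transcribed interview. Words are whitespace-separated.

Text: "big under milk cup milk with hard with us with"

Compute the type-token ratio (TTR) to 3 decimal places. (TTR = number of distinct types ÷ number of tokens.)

0.700

N = 10 tokens, V = 7 types.
TTR = V / N = 7 / 10 = 0.700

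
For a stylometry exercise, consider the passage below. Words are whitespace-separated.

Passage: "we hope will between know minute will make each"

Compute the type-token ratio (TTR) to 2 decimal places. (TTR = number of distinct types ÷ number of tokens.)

N = 9 tokens, V = 8 types.
TTR = V / N = 8 / 9 = 0.89

0.89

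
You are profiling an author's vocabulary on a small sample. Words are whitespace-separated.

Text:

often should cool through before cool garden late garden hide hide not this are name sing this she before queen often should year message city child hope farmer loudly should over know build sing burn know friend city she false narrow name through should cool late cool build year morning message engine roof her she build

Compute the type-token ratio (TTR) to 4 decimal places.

0.5893

N = 56 tokens, V = 33 types.
TTR = V / N = 33 / 56 = 0.5893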